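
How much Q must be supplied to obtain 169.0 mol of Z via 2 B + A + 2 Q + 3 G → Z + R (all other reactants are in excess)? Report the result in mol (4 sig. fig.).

338.0 mol

n(Z) = 169.0 mol
n(Q) = (2/1) × 169.0 = 338.0 mol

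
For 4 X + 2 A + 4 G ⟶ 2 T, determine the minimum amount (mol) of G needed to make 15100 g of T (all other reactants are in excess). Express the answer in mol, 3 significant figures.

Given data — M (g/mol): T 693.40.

43.6 mol

n(T) = 15100 / 693.40 = 21.78 mol
n(G) = (4/2) × 21.78 = 43.56 mol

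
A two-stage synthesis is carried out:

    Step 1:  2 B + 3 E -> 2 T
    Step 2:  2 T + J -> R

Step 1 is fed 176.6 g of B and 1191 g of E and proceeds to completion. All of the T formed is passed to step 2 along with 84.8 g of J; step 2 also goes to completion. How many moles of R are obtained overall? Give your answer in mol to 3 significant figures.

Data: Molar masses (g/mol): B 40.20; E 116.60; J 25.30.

2.20 mol

Step 1:
n(B) = 176.6 / 40.20 = 4.393 mol
n(E) = 1191 / 116.60 = 10.21 mol
n/ν for B = 4.393/2 = 2.197
n/ν for E = 10.21/3 = 3.403
Smallest n/ν is B → limiting reagent.
n(T) produced = (2/2) × 4.393 = 4.393 mol
Step 2:
n(T) available = 4.393 mol
n(J) = 84.80 / 25.30 = 3.352 mol
n/ν for T = 4.393/2 = 2.197
n/ν for J = 3.352/1 = 3.352
Smallest n/ν is T → limiting reagent.
n(R) = (1/2) × 4.393 = 2.197 mol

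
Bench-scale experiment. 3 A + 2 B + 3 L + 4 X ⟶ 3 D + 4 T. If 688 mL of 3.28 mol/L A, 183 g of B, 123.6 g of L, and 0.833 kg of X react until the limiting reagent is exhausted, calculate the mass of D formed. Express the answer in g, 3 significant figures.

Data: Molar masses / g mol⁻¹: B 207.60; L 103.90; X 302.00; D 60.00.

n(A) = 3.28 × 688.0/1000 = 2.257 mol
n(B) = 183.0 / 207.60 = 0.8815 mol
n(L) = 123.6 / 103.90 = 1.190 mol
n(X) = 0.8330×1000 / 302.00 = 2.758 mol
n/ν for A = 2.257/3 = 0.7523
n/ν for B = 0.8815/2 = 0.4408
n/ν for L = 1.190/3 = 0.3967
n/ν for X = 2.758/4 = 0.6895
Smallest n/ν is L → limiting reagent.
n(D) = (3/3) × 1.190 = 1.190 mol
mass = 1.190 × 60.00 = 71.40 g

71.4 g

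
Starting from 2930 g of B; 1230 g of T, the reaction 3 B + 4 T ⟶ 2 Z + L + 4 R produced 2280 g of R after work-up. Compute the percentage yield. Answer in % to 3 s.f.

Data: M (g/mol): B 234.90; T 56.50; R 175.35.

n(B) = 2930 / 234.90 = 12.47 mol
n(T) = 1230 / 56.50 = 21.77 mol
n/ν → B: 4.157, T: 5.443; B is limiting.
theoretical n(R) = (4/3) × 12.47 = 16.63 mol → 2916 g
% yield = 2280 / 2916 × 100 = 78.19 %

78.2 %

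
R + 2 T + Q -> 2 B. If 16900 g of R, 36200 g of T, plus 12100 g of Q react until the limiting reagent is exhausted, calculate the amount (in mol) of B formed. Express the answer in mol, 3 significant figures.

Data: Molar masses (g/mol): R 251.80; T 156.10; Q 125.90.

n(R) = 16900 / 251.80 = 67.12 mol
n(T) = 36200 / 156.10 = 231.9 mol
n(Q) = 12100 / 125.90 = 96.11 mol
n/ν for R = 67.12/1 = 67.12
n/ν for T = 231.9/2 = 116.0
n/ν for Q = 96.11/1 = 96.11
Smallest n/ν is R → limiting reagent.
n(B) = (2/1) × 67.12 = 134.2 mol

134 mol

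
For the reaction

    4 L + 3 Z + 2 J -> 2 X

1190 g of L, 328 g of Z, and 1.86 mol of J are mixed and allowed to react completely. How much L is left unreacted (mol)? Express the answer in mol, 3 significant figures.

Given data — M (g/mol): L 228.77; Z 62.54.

1.48 mol

n(L) = 1190 / 228.77 = 5.202 mol
n(Z) = 328.0 / 62.54 = 5.245 mol
n(J) = 1.860 mol
n/ν for L = 5.202/4 = 1.301
n/ν for Z = 5.245/3 = 1.748
n/ν for J = 1.860/2 = 0.9300
Smallest n/ν is J → limiting reagent.
L consumed = (4/2) × 1.860 = 3.720 mol
L remaining = 5.202 − 3.720 = 1.482 mol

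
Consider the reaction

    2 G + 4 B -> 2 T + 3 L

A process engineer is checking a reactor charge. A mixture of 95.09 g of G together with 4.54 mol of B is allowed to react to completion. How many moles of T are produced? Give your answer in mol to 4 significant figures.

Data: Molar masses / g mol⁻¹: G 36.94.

n(G) = 95.09 / 36.94 = 2.574 mol
n(B) = 4.540 mol
n/ν for G = 2.574/2 = 1.287
n/ν for B = 4.540/4 = 1.135
Smallest n/ν is B → limiting reagent.
n(T) = (2/4) × 4.540 = 2.270 mol

2.270 mol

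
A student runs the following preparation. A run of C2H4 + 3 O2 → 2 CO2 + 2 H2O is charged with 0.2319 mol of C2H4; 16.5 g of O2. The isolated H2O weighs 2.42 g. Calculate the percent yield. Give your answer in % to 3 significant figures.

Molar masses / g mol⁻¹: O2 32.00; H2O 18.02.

n(C2H4) = 0.2319 mol
n(O2) = 16.50 / 32.00 = 0.5156 mol
n/ν for C2H4 = 0.2319/1 = 0.2319
n/ν for O2 = 0.5156/3 = 0.1719
Smallest n/ν is O2 → limiting reagent.
theoretical n(H2O) = (2/3) × 0.5156 = 0.3437 mol → 6.193 g
% yield = 2.42 / 6.193 × 100 = 39.08 %

39.1 %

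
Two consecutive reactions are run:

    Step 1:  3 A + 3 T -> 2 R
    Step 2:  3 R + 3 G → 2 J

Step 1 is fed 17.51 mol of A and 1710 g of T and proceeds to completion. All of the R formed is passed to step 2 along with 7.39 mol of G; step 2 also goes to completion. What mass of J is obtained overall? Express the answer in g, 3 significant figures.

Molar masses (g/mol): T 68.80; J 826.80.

Step 1:
n(A) = 17.51 mol
n(T) = 1710 / 68.80 = 24.85 mol
n/ν for A = 17.51/3 = 5.837
n/ν for T = 24.85/3 = 8.283
Smallest n/ν is A → limiting reagent.
n(R) produced = (2/3) × 17.51 = 11.67 mol
Step 2:
n(R) available = 11.67 mol
n(G) = 7.390 mol
n/ν for R = 11.67/3 = 3.890
n/ν for G = 7.390/3 = 2.463
Smallest n/ν is G → limiting reagent.
n(J) = (2/3) × 7.390 = 4.927 mol
mass = 4.927 × 826.80 = 4074 g

4070 g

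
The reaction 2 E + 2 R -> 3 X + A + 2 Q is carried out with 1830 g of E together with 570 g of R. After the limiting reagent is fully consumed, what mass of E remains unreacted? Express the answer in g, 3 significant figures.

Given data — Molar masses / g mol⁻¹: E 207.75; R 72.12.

188 g

n(E) = 1830 / 207.75 = 8.809 mol
n(R) = 570.0 / 72.12 = 7.903 mol
n/ν → E: 4.405, R: 3.952; R is limiting.
E consumed = (2/2) × 7.903 = 7.903 mol
E remaining = 8.809 − 7.903 = 0.9060 mol
mass = 0.9060 × 207.75 = 188.2 g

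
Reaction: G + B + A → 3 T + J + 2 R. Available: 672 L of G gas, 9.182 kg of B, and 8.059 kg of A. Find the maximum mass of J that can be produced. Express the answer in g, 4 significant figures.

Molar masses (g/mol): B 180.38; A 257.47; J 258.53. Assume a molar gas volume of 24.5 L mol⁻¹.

7091 g

n(G) = 672.0 / 24.5 = 27.43 mol
n(B) = 9.182×1000 / 180.38 = 50.90 mol
n(A) = 8.059×1000 / 257.47 = 31.30 mol
n/ν for G = 27.43/1 = 27.43
n/ν for B = 50.90/1 = 50.90
n/ν for A = 31.30/1 = 31.30
Smallest n/ν is G → limiting reagent.
n(J) = (1/1) × 27.43 = 27.43 mol
mass = 27.43 × 258.53 = 7091 g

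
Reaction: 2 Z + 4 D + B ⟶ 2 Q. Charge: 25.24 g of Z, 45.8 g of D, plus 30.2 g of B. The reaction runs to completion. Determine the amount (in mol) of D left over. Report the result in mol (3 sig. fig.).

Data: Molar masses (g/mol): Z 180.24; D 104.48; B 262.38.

n(Z) = 25.24 / 180.24 = 0.1400 mol
n(D) = 45.80 / 104.48 = 0.4384 mol
n(B) = 30.20 / 262.38 = 0.1151 mol
n/ν for Z = 0.1400/2 = 0.07000
n/ν for D = 0.4384/4 = 0.1096
n/ν for B = 0.1151/1 = 0.1151
Smallest n/ν is Z → limiting reagent.
D consumed = (4/2) × 0.1400 = 0.2800 mol
D remaining = 0.4384 − 0.2800 = 0.1584 mol

0.158 mol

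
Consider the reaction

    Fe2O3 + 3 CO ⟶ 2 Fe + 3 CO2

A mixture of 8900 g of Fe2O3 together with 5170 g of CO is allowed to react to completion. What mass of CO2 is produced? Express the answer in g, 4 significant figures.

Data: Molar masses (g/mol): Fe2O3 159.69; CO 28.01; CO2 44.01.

n(Fe2O3) = 8900 / 159.69 = 55.73 mol
n(CO) = 5170 / 28.01 = 184.6 mol
n/ν for Fe2O3 = 55.73/1 = 55.73
n/ν for CO = 184.6/3 = 61.53
Smallest n/ν is Fe2O3 → limiting reagent.
n(CO2) = (3/1) × 55.73 = 167.2 mol
mass = 167.2 × 44.01 = 7358 g

7358 g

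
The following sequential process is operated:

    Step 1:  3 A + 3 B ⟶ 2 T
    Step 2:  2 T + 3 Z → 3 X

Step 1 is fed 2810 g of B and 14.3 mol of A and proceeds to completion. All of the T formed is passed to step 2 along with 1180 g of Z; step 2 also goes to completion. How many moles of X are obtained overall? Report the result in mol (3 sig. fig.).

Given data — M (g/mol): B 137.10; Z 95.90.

Step 1:
n(B) = 2810 / 137.10 = 20.50 mol
n(A) = 14.30 mol
n/ν → B: 6.833, A: 4.767; A is limiting.
n(T) produced = (2/3) × 14.30 = 9.533 mol
Step 2:
n(T) available = 9.533 mol
n(Z) = 1180 / 95.90 = 12.30 mol
n/ν → T: 4.767, Z: 4.100; Z is limiting.
n(X) = (3/3) × 12.30 = 12.30 mol

12.3 mol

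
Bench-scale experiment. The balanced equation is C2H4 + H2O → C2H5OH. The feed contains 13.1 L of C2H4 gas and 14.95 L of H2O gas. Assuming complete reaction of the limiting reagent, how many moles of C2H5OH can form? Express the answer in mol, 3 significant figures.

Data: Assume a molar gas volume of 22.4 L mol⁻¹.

0.585 mol

n(C2H4) = 13.10 / 22.4 = 0.5848 mol
n(H2O) = 14.95 / 22.4 = 0.6674 mol
n/ν for C2H4 = 0.5848/1 = 0.5848
n/ν for H2O = 0.6674/1 = 0.6674
Smallest n/ν is C2H4 → limiting reagent.
n(C2H5OH) = (1/1) × 0.5848 = 0.5848 mol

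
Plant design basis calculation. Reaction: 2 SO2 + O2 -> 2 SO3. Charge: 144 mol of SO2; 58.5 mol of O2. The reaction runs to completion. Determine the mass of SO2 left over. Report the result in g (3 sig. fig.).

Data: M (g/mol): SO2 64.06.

n(SO2) = 144.0 mol
n(O2) = 58.50 mol
n/ν → SO2: 72.00, O2: 58.50; O2 is limiting.
SO2 consumed = (2/1) × 58.50 = 117.0 mol
SO2 remaining = 144.0 − 117.0 = 27.00 mol
mass = 27.00 × 64.06 = 1730 g

1730 g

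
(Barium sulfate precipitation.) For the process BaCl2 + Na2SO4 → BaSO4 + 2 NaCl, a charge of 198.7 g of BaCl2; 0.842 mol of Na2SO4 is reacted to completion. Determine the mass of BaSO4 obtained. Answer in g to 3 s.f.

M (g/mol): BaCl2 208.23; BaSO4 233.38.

197 g

n(BaCl2) = 198.7 / 208.23 = 0.9542 mol
n(Na2SO4) = 0.8420 mol
n/ν for BaCl2 = 0.9542/1 = 0.9542
n/ν for Na2SO4 = 0.8420/1 = 0.8420
Smallest n/ν is Na2SO4 → limiting reagent.
n(BaSO4) = (1/1) × 0.8420 = 0.8420 mol
mass = 0.8420 × 233.38 = 196.5 g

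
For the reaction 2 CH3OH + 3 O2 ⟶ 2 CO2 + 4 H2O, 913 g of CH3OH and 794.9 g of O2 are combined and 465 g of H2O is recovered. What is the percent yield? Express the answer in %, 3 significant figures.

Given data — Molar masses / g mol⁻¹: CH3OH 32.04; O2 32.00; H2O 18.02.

n(CH3OH) = 913.0 / 32.04 = 28.50 mol
n(O2) = 794.9 / 32.00 = 24.84 mol
n/ν for CH3OH = 28.50/2 = 14.25
n/ν for O2 = 24.84/3 = 8.280
Smallest n/ν is O2 → limiting reagent.
theoretical n(H2O) = (4/3) × 24.84 = 33.12 mol → 596.8 g
% yield = 465 / 596.8 × 100 = 77.92 %

77.9 %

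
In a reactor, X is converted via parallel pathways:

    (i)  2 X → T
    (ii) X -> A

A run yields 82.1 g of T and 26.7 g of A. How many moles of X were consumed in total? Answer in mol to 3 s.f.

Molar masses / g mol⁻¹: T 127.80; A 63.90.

n(T) = 82.1 / 127.80 = 0.6424 mol
n(A) = 26.7 / 63.90 = 0.4178 mol
n(X) via (i) = (2/1)×0.6424 = 1.285 mol
n(X) via (ii) = (1/1)×0.4178 = 0.4178 mol
total n(X) = 1.285 + 0.4178 = 1.703 mol

1.70 mol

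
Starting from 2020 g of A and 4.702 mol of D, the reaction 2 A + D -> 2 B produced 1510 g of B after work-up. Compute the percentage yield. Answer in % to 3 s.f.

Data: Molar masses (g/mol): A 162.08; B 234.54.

68.5 %

n(A) = 2020 / 162.08 = 12.46 mol
n(D) = 4.702 mol
n/ν for A = 12.46/2 = 6.230
n/ν for D = 4.702/1 = 4.702
Smallest n/ν is D → limiting reagent.
theoretical n(B) = (2/1) × 4.702 = 9.404 mol → 2206 g
% yield = 1510 / 2206 × 100 = 68.45 %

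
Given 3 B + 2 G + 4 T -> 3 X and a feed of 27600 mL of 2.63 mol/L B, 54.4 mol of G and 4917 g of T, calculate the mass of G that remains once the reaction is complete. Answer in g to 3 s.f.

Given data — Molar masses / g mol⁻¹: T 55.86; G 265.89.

2760 g

n(B) = 2.63 × 27600/1000 = 72.59 mol
n(G) = 54.40 mol
n(T) = 4917 / 55.86 = 88.02 mol
n/ν for B = 72.59/3 = 24.20
n/ν for G = 54.40/2 = 27.20
n/ν for T = 88.02/4 = 22.01
Smallest n/ν is T → limiting reagent.
G consumed = (2/4) × 88.02 = 44.01 mol
G remaining = 54.40 − 44.01 = 10.39 mol
mass = 10.39 × 265.89 = 2763 g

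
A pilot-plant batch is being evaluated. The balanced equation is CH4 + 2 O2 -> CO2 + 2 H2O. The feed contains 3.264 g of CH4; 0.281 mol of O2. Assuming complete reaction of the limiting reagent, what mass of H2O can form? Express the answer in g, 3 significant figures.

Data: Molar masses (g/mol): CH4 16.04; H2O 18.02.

n(CH4) = 3.264 / 16.04 = 0.2035 mol
n(O2) = 0.2810 mol
n/ν for CH4 = 0.2035/1 = 0.2035
n/ν for O2 = 0.2810/2 = 0.1405
Smallest n/ν is O2 → limiting reagent.
n(H2O) = (2/2) × 0.2810 = 0.2810 mol
mass = 0.2810 × 18.02 = 5.064 g

5.06 g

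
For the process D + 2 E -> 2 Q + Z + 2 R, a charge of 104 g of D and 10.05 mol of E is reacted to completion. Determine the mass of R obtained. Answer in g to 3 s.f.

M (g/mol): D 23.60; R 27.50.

n(D) = 104.0 / 23.60 = 4.407 mol
n(E) = 10.05 mol
n/ν for D = 4.407/1 = 4.407
n/ν for E = 10.05/2 = 5.025
Smallest n/ν is D → limiting reagent.
n(R) = (2/1) × 4.407 = 8.814 mol
mass = 8.814 × 27.50 = 242.4 g

242 g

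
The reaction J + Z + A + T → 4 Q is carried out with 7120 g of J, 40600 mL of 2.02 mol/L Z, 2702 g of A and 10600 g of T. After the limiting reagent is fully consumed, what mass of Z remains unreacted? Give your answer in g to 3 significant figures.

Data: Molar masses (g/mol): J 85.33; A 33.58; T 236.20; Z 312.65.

11600 g

n(J) = 7120 / 85.33 = 83.44 mol
n(Z) = 2.02 × 40600/1000 = 82.01 mol
n(A) = 2702 / 33.58 = 80.46 mol
n(T) = 10600 / 236.20 = 44.88 mol
n/ν → J: 83.44, Z: 82.01, A: 80.46, T: 44.88; T is limiting.
Z consumed = (1/1) × 44.88 = 44.88 mol
Z remaining = 82.01 − 44.88 = 37.13 mol
mass = 37.13 × 312.65 = 11610 g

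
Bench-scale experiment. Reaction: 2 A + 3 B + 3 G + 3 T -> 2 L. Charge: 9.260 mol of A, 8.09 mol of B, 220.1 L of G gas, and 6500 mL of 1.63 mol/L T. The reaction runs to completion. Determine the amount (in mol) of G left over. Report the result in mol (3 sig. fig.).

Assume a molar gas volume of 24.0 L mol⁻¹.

n(A) = 9.260 mol
n(B) = 8.090 mol
n(G) = 220.1 / 24.0 = 9.171 mol
n(T) = 1.63 × 6500/1000 = 10.60 mol
n/ν → A: 4.630, B: 2.697, G: 3.057, T: 3.533; B is limiting.
G consumed = (3/3) × 8.090 = 8.090 mol
G remaining = 9.171 − 8.090 = 1.081 mol

1.08 mol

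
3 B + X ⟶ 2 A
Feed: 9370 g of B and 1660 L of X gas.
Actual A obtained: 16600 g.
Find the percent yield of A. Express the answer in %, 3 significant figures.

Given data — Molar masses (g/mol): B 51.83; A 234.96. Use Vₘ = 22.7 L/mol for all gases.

58.6 %

n(B) = 9370 / 51.83 = 180.8 mol
n(X) = 1660 / 22.7 = 73.13 mol
n/ν → B: 60.27, X: 73.13; B is limiting.
theoretical n(A) = (2/3) × 180.8 = 120.5 mol → 28310 g
% yield = 16600 / 28310 × 100 = 58.64 %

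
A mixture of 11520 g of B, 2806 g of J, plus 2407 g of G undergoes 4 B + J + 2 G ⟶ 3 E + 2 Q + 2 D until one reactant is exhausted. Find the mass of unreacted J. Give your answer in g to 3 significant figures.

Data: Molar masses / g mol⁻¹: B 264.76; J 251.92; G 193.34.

1240 g

n(B) = 11520 / 264.76 = 43.51 mol
n(J) = 2806 / 251.92 = 11.14 mol
n(G) = 2407 / 193.34 = 12.45 mol
n/ν → B: 10.88, J: 11.14, G: 6.225; G is limiting.
J consumed = (1/2) × 12.45 = 6.225 mol
J remaining = 11.14 − 6.225 = 4.915 mol
mass = 4.915 × 251.92 = 1238 g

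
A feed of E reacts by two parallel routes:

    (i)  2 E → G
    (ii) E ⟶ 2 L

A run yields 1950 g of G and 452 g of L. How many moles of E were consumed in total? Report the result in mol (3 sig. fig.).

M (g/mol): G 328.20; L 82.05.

n(G) = 1950 / 328.20 = 5.941 mol
n(L) = 452 / 82.05 = 5.509 mol
n(E) via (i) = (2/1)×5.941 = 11.88 mol
n(E) via (ii) = (1/2)×5.509 = 2.755 mol
total n(E) = 11.88 + 2.755 = 14.64 mol

14.6 mol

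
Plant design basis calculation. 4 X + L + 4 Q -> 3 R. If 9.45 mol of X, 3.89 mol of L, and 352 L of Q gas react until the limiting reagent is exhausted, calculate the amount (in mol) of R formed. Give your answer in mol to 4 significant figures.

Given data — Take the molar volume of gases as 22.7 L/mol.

7.088 mol

n(X) = 9.450 mol
n(L) = 3.890 mol
n(Q) = 352.0 / 22.7 = 15.51 mol
n/ν → X: 2.363, L: 3.890, Q: 3.878; X is limiting.
n(R) = (3/4) × 9.450 = 7.088 mol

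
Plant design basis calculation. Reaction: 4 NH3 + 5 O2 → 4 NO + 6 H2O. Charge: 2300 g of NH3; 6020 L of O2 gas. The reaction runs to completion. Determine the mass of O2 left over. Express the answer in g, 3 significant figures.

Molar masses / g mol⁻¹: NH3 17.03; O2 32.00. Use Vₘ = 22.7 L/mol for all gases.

3080 g

n(NH3) = 2300 / 17.03 = 135.1 mol
n(O2) = 6020 / 22.7 = 265.2 mol
n/ν → NH3: 33.78, O2: 53.04; NH3 is limiting.
O2 consumed = (5/4) × 135.1 = 168.9 mol
O2 remaining = 265.2 − 168.9 = 96.30 mol
mass = 96.30 × 32.00 = 3082 g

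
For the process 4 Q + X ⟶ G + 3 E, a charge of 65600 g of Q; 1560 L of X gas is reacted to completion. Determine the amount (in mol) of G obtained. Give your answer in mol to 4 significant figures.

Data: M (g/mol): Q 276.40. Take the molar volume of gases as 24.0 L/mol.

n(Q) = 65600 / 276.40 = 237.3 mol
n(X) = 1560 / 24.0 = 65.00 mol
n/ν → Q: 59.33, X: 65.00; Q is limiting.
n(G) = (1/4) × 237.3 = 59.33 mol

59.33 mol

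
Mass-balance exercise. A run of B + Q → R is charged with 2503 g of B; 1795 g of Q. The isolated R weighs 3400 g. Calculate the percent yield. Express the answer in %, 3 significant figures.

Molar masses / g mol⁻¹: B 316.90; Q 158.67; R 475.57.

90.5 %

n(B) = 2503 / 316.90 = 7.898 mol
n(Q) = 1795 / 158.67 = 11.31 mol
n/ν → B: 7.898, Q: 11.31; B is limiting.
theoretical n(R) = (1/1) × 7.898 = 7.898 mol → 3756 g
% yield = 3400 / 3756 × 100 = 90.52 %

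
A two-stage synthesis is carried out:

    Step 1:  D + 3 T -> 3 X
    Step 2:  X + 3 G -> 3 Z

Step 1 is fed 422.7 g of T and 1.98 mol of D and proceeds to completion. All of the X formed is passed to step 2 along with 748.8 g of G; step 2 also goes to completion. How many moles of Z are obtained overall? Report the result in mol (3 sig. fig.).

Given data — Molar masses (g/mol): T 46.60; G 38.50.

17.8 mol

Step 1:
n(T) = 422.7 / 46.60 = 9.071 mol
n(D) = 1.980 mol
n/ν for T = 9.071/3 = 3.024
n/ν for D = 1.980/1 = 1.980
Smallest n/ν is D → limiting reagent.
n(X) produced = (3/1) × 1.980 = 5.940 mol
Step 2:
n(X) available = 5.940 mol
n(G) = 748.8 / 38.50 = 19.45 mol
n/ν for X = 5.940/1 = 5.940
n/ν for G = 19.45/3 = 6.483
Smallest n/ν is X → limiting reagent.
n(Z) = (3/1) × 5.940 = 17.82 mol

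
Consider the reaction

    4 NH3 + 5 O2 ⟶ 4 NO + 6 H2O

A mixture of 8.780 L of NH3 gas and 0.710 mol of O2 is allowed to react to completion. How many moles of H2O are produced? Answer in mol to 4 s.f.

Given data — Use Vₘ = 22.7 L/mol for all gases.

n(NH3) = 8.780 / 22.7 = 0.3868 mol
n(O2) = 0.7100 mol
n/ν for NH3 = 0.3868/4 = 0.09670
n/ν for O2 = 0.7100/5 = 0.1420
Smallest n/ν is NH3 → limiting reagent.
n(H2O) = (6/4) × 0.3868 = 0.5802 mol

0.5802 mol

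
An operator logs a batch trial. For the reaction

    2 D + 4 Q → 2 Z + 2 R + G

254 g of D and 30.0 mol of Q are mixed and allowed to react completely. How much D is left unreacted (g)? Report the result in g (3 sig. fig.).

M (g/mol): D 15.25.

n(D) = 254.0 / 15.25 = 16.66 mol
n(Q) = 30.00 mol
n/ν for D = 16.66/2 = 8.330
n/ν for Q = 30.00/4 = 7.500
Smallest n/ν is Q → limiting reagent.
D consumed = (2/4) × 30.00 = 15.00 mol
D remaining = 16.66 − 15.00 = 1.660 mol
mass = 1.660 × 15.25 = 25.32 g

25.3 g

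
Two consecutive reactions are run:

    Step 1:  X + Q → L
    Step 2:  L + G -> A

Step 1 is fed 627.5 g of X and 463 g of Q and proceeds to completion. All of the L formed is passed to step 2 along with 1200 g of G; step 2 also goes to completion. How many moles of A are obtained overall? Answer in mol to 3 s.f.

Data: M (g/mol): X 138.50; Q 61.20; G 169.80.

Step 1:
n(X) = 627.5 / 138.50 = 4.531 mol
n(Q) = 463.0 / 61.20 = 7.565 mol
n/ν for X = 4.531/1 = 4.531
n/ν for Q = 7.565/1 = 7.565
Smallest n/ν is X → limiting reagent.
n(L) produced = (1/1) × 4.531 = 4.531 mol
Step 2:
n(L) available = 4.531 mol
n(G) = 1200 / 169.80 = 7.067 mol
n/ν for L = 4.531/1 = 4.531
n/ν for G = 7.067/1 = 7.067
Smallest n/ν is L → limiting reagent.
n(A) = (1/1) × 4.531 = 4.531 mol

4.53 mol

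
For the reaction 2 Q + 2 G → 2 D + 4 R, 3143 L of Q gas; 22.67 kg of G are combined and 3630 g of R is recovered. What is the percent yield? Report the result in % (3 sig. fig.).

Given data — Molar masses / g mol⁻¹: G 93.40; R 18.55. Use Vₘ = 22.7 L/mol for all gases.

70.7 %

n(Q) = 3143 / 22.7 = 138.5 mol
n(G) = 22.67×1000 / 93.40 = 242.7 mol
n/ν for Q = 138.5/2 = 69.25
n/ν for G = 242.7/2 = 121.4
Smallest n/ν is Q → limiting reagent.
theoretical n(R) = (4/2) × 138.5 = 277.0 mol → 5138 g
% yield = 3630 / 5138 × 100 = 70.65 %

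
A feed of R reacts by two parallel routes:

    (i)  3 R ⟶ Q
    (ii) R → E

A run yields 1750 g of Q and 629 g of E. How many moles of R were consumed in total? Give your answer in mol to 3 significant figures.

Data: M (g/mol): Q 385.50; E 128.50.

18.5 mol

n(Q) = 1750 / 385.50 = 4.540 mol
n(E) = 629 / 128.50 = 4.895 mol
n(R) via (i) = (3/1)×4.540 = 13.62 mol
n(R) via (ii) = (1/1)×4.895 = 4.895 mol
total n(R) = 13.62 + 4.895 = 18.52 mol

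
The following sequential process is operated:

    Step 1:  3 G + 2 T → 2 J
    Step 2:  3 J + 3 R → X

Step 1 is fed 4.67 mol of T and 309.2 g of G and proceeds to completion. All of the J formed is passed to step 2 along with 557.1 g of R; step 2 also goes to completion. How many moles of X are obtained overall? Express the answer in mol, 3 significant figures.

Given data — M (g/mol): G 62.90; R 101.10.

1.09 mol

Step 1:
n(T) = 4.670 mol
n(G) = 309.2 / 62.90 = 4.916 mol
n/ν for T = 4.670/2 = 2.335
n/ν for G = 4.916/3 = 1.639
Smallest n/ν is G → limiting reagent.
n(J) produced = (2/3) × 4.916 = 3.277 mol
Step 2:
n(J) available = 3.277 mol
n(R) = 557.1 / 101.10 = 5.510 mol
n/ν for J = 3.277/3 = 1.092
n/ν for R = 5.510/3 = 1.837
Smallest n/ν is J → limiting reagent.
n(X) = (1/3) × 3.277 = 1.092 mol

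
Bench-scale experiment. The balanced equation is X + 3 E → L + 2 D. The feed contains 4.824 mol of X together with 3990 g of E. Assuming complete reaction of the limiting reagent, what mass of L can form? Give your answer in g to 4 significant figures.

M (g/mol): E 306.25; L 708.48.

3077 g

n(X) = 4.824 mol
n(E) = 3990 / 306.25 = 13.03 mol
n/ν for X = 4.824/1 = 4.824
n/ν for E = 13.03/3 = 4.343
Smallest n/ν is E → limiting reagent.
n(L) = (1/3) × 13.03 = 4.343 mol
mass = 4.343 × 708.48 = 3077 g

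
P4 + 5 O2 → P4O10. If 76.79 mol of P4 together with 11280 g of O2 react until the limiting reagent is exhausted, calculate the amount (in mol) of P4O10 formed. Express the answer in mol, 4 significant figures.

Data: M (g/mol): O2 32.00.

n(P4) = 76.79 mol
n(O2) = 11280 / 32.00 = 352.5 mol
n/ν → P4: 76.79, O2: 70.50; O2 is limiting.
n(P4O10) = (1/5) × 352.5 = 70.50 mol

70.50 mol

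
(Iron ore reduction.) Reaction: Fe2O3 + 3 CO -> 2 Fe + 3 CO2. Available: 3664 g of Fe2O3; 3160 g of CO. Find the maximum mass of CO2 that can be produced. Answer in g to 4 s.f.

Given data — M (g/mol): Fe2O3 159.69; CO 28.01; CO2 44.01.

3029 g

n(Fe2O3) = 3664 / 159.69 = 22.94 mol
n(CO) = 3160 / 28.01 = 112.8 mol
n/ν for Fe2O3 = 22.94/1 = 22.94
n/ν for CO = 112.8/3 = 37.60
Smallest n/ν is Fe2O3 → limiting reagent.
n(CO2) = (3/1) × 22.94 = 68.82 mol
mass = 68.82 × 44.01 = 3029 g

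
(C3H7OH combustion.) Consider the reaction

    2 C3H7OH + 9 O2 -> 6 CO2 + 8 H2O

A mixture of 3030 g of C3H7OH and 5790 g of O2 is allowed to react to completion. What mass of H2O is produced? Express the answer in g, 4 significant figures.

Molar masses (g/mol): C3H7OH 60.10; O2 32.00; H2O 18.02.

2898 g

n(C3H7OH) = 3030 / 60.10 = 50.42 mol
n(O2) = 5790 / 32.00 = 180.9 mol
n/ν for C3H7OH = 50.42/2 = 25.21
n/ν for O2 = 180.9/9 = 20.10
Smallest n/ν is O2 → limiting reagent.
n(H2O) = (8/9) × 180.9 = 160.8 mol
mass = 160.8 × 18.02 = 2898 g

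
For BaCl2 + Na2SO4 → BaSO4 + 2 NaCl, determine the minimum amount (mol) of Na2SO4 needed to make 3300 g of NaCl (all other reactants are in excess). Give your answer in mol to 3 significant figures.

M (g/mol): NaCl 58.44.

28.2 mol

n(NaCl) = 3300 / 58.44 = 56.47 mol
n(Na2SO4) = (1/2) × 56.47 = 28.24 mol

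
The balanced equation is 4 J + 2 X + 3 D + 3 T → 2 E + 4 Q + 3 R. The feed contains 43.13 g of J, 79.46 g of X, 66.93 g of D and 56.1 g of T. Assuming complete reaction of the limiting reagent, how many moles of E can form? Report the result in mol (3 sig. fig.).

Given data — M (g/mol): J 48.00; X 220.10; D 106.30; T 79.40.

0.361 mol

n(J) = 43.13 / 48.00 = 0.8985 mol
n(X) = 79.46 / 220.10 = 0.3610 mol
n(D) = 66.93 / 106.30 = 0.6296 mol
n(T) = 56.10 / 79.40 = 0.7065 mol
n/ν for J = 0.8985/4 = 0.2246
n/ν for X = 0.3610/2 = 0.1805
n/ν for D = 0.6296/3 = 0.2099
n/ν for T = 0.7065/3 = 0.2355
Smallest n/ν is X → limiting reagent.
n(E) = (2/2) × 0.3610 = 0.3610 mol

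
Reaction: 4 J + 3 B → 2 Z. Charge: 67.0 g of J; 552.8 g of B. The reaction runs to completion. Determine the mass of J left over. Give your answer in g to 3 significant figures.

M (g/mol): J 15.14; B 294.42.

n(J) = 67.00 / 15.14 = 4.425 mol
n(B) = 552.8 / 294.42 = 1.878 mol
n/ν for J = 4.425/4 = 1.106
n/ν for B = 1.878/3 = 0.6260
Smallest n/ν is B → limiting reagent.
J consumed = (4/3) × 1.878 = 2.504 mol
J remaining = 4.425 − 2.504 = 1.921 mol
mass = 1.921 × 15.14 = 29.08 g

29.1 g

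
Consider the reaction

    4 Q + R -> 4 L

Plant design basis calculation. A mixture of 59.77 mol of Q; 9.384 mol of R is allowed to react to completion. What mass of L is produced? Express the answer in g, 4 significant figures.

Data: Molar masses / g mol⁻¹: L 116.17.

4361 g

n(Q) = 59.77 mol
n(R) = 9.384 mol
n/ν → Q: 14.94, R: 9.384; R is limiting.
n(L) = (4/1) × 9.384 = 37.54 mol
mass = 37.54 × 116.17 = 4361 g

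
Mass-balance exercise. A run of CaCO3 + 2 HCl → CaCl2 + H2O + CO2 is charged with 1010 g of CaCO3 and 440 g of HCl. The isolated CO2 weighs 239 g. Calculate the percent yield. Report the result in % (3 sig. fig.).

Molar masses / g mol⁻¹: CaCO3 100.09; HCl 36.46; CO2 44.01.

n(CaCO3) = 1010 / 100.09 = 10.09 mol
n(HCl) = 440.0 / 36.46 = 12.07 mol
n/ν for CaCO3 = 10.09/1 = 10.09
n/ν for HCl = 12.07/2 = 6.035
Smallest n/ν is HCl → limiting reagent.
theoretical n(CO2) = (1/2) × 12.07 = 6.035 mol → 265.6 g
% yield = 239 / 265.6 × 100 = 89.98 %

90.0 %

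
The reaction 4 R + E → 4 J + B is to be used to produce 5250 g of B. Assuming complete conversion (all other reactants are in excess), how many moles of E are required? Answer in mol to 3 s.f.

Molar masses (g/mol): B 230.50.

n(B) = 5250 / 230.50 = 22.78 mol
n(E) = (1/1) × 22.78 = 22.78 mol

22.8 mol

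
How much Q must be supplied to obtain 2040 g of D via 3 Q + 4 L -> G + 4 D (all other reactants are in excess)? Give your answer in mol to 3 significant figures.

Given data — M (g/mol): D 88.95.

17.2 mol

n(D) = 2040 / 88.95 = 22.93 mol
n(Q) = (3/4) × 22.93 = 17.20 mol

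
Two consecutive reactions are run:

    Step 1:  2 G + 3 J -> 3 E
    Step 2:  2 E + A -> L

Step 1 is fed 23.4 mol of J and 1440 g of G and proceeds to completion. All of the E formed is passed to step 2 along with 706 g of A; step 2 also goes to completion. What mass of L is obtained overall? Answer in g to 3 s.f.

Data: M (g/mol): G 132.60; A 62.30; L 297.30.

Step 1:
n(J) = 23.40 mol
n(G) = 1440 / 132.60 = 10.86 mol
n/ν → J: 7.800, G: 5.430; G is limiting.
n(E) produced = (3/2) × 10.86 = 16.29 mol
Step 2:
n(E) available = 16.29 mol
n(A) = 706.0 / 62.30 = 11.33 mol
n/ν → E: 8.145, A: 11.33; E is limiting.
n(L) = (1/2) × 16.29 = 8.145 mol
mass = 8.145 × 297.30 = 2422 g

2420 g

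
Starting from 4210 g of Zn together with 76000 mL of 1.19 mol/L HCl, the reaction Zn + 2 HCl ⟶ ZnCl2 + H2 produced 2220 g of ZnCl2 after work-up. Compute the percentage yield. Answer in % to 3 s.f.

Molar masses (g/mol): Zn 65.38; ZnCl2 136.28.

n(Zn) = 4210 / 65.38 = 64.39 mol
n(HCl) = 1.19 × 76000/1000 = 90.44 mol
n/ν for Zn = 64.39/1 = 64.39
n/ν for HCl = 90.44/2 = 45.22
Smallest n/ν is HCl → limiting reagent.
theoretical n(ZnCl2) = (1/2) × 90.44 = 45.22 mol → 6163 g
% yield = 2220 / 6163 × 100 = 36.02 %

36.0 %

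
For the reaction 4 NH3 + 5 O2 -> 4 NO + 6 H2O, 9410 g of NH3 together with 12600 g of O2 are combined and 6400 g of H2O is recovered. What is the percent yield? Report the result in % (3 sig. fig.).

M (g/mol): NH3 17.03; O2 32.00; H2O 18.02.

75.2 %

n(NH3) = 9410 / 17.03 = 552.6 mol
n(O2) = 12600 / 32.00 = 393.8 mol
n/ν for NH3 = 552.6/4 = 138.2
n/ν for O2 = 393.8/5 = 78.76
Smallest n/ν is O2 → limiting reagent.
theoretical n(H2O) = (6/5) × 393.8 = 472.6 mol → 8516 g
% yield = 6400 / 8516 × 100 = 75.15 %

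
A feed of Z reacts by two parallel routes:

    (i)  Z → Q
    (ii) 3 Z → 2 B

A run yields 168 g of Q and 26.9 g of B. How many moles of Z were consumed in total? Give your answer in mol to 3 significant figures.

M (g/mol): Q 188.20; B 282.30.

n(Q) = 168 / 188.20 = 0.8927 mol
n(B) = 26.9 / 282.30 = 0.09529 mol
n(Z) via (i) = (1/1)×0.8927 = 0.8927 mol
n(Z) via (ii) = (3/2)×0.09529 = 0.1429 mol
total n(Z) = 0.8927 + 0.1429 = 1.036 mol

1.04 mol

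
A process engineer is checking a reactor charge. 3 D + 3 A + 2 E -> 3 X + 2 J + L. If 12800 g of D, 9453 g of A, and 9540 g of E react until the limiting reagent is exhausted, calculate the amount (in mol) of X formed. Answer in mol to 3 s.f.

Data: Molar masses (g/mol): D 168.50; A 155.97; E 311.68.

n(D) = 12800 / 168.50 = 75.96 mol
n(A) = 9453 / 155.97 = 60.61 mol
n(E) = 9540 / 311.68 = 30.61 mol
n/ν → D: 25.32, A: 20.20, E: 15.31; E is limiting.
n(X) = (3/2) × 30.61 = 45.92 mol

45.9 mol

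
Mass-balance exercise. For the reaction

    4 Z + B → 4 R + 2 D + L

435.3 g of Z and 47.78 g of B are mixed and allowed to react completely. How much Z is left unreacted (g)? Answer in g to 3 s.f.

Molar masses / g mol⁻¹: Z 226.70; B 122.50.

n(Z) = 435.3 / 226.70 = 1.920 mol
n(B) = 47.78 / 122.50 = 0.3900 mol
n/ν for Z = 1.920/4 = 0.4800
n/ν for B = 0.3900/1 = 0.3900
Smallest n/ν is B → limiting reagent.
Z consumed = (4/1) × 0.3900 = 1.560 mol
Z remaining = 1.920 − 1.560 = 0.3600 mol
mass = 0.3600 × 226.70 = 81.61 g

81.6 g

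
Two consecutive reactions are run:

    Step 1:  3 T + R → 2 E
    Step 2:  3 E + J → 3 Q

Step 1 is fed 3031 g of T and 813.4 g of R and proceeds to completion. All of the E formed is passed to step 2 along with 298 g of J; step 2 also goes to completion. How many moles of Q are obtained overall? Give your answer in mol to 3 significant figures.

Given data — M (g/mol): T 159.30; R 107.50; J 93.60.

9.55 mol

Step 1:
n(T) = 3031 / 159.30 = 19.03 mol
n(R) = 813.4 / 107.50 = 7.567 mol
n/ν for T = 19.03/3 = 6.343
n/ν for R = 7.567/1 = 7.567
Smallest n/ν is T → limiting reagent.
n(E) produced = (2/3) × 19.03 = 12.69 mol
Step 2:
n(E) available = 12.69 mol
n(J) = 298.0 / 93.60 = 3.184 mol
n/ν for E = 12.69/3 = 4.230
n/ν for J = 3.184/1 = 3.184
Smallest n/ν is J → limiting reagent.
n(Q) = (3/1) × 3.184 = 9.552 mol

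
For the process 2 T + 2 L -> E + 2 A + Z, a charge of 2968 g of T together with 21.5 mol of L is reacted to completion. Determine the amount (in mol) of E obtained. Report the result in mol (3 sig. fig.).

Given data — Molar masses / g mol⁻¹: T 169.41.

n(T) = 2968 / 169.41 = 17.52 mol
n(L) = 21.50 mol
n/ν for T = 17.52/2 = 8.760
n/ν for L = 21.50/2 = 10.75
Smallest n/ν is T → limiting reagent.
n(E) = (1/2) × 17.52 = 8.760 mol

8.76 mol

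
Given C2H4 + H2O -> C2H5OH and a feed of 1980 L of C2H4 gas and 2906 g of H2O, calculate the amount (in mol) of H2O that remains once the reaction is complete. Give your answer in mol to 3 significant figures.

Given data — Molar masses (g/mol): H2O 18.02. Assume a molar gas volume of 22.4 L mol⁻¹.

n(C2H4) = 1980 / 22.4 = 88.39 mol
n(H2O) = 2906 / 18.02 = 161.3 mol
n/ν for C2H4 = 88.39/1 = 88.39
n/ν for H2O = 161.3/1 = 161.3
Smallest n/ν is C2H4 → limiting reagent.
H2O consumed = (1/1) × 88.39 = 88.39 mol
H2O remaining = 161.3 − 88.39 = 72.91 mol

72.9 mol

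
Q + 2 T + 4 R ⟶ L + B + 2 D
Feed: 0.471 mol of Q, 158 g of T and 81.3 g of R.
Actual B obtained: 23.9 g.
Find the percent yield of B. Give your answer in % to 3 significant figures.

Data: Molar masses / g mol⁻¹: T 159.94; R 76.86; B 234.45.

38.5 %

n(Q) = 0.4710 mol
n(T) = 158.0 / 159.94 = 0.9879 mol
n(R) = 81.30 / 76.86 = 1.058 mol
n/ν → Q: 0.4710, T: 0.4940, R: 0.2645; R is limiting.
theoretical n(B) = (1/4) × 1.058 = 0.2645 mol → 62.01 g
% yield = 23.9 / 62.01 × 100 = 38.54 %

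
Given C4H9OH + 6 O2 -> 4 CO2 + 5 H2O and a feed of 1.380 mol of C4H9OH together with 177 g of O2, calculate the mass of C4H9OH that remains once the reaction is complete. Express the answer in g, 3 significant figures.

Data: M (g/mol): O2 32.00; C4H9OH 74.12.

34.0 g

n(C4H9OH) = 1.380 mol
n(O2) = 177.0 / 32.00 = 5.531 mol
n/ν for C4H9OH = 1.380/1 = 1.380
n/ν for O2 = 5.531/6 = 0.9218
Smallest n/ν is O2 → limiting reagent.
C4H9OH consumed = (1/6) × 5.531 = 0.9218 mol
C4H9OH remaining = 1.380 − 0.9218 = 0.4582 mol
mass = 0.4582 × 74.12 = 33.96 g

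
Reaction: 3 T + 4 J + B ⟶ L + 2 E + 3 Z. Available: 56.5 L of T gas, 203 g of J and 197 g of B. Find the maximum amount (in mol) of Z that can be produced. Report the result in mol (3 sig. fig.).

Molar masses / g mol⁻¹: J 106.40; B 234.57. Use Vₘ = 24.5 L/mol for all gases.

n(T) = 56.50 / 24.5 = 2.306 mol
n(J) = 203.0 / 106.40 = 1.908 mol
n(B) = 197.0 / 234.57 = 0.8398 mol
n/ν for T = 2.306/3 = 0.7687
n/ν for J = 1.908/4 = 0.4770
n/ν for B = 0.8398/1 = 0.8398
Smallest n/ν is J → limiting reagent.
n(Z) = (3/4) × 1.908 = 1.431 mol

1.43 mol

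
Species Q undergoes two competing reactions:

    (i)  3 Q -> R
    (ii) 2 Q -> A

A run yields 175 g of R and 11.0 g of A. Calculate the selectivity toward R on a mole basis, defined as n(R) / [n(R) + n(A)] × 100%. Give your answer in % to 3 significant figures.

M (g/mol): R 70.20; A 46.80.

91.4 %

n(R) = 175 / 70.20 = 2.493 mol
n(A) = 11.0 / 46.80 = 0.2350 mol
selectivity = 2.493/(2.493+0.2350) × 100 = 91.39 %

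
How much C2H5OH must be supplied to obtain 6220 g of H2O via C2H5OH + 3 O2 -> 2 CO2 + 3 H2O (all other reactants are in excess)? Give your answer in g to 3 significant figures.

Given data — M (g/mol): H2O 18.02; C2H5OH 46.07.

5300 g

n(H2O) = 6220 / 18.02 = 345.2 mol
n(C2H5OH) = (1/3) × 345.2 = 115.1 mol
mass = 115.1 × 46.07 = 5303 g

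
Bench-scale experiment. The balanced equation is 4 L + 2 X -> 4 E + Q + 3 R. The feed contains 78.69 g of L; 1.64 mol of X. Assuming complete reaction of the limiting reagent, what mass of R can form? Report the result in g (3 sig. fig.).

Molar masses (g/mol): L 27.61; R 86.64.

185 g

n(L) = 78.69 / 27.61 = 2.850 mol
n(X) = 1.640 mol
n/ν → L: 0.7125, X: 0.8200; L is limiting.
n(R) = (3/4) × 2.850 = 2.138 mol
mass = 2.138 × 86.64 = 185.2 g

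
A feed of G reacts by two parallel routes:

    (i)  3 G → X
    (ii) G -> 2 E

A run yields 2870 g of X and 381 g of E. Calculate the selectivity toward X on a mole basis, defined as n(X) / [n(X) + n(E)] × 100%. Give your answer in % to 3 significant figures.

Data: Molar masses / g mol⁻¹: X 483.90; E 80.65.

55.7 %

n(X) = 2870 / 483.90 = 5.931 mol
n(E) = 381 / 80.65 = 4.724 mol
selectivity = 5.931/(5.931+4.724) × 100 = 55.66 %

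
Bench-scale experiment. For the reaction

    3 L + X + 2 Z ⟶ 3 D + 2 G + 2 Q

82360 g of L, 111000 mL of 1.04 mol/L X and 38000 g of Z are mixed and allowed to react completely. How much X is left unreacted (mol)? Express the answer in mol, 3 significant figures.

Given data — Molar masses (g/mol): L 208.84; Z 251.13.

39.8 mol

n(L) = 82360 / 208.84 = 394.4 mol
n(X) = 1.04 × 111000/1000 = 115.4 mol
n(Z) = 38000 / 251.13 = 151.3 mol
n/ν → L: 131.5, X: 115.4, Z: 75.65; Z is limiting.
X consumed = (1/2) × 151.3 = 75.65 mol
X remaining = 115.4 − 75.65 = 39.75 mol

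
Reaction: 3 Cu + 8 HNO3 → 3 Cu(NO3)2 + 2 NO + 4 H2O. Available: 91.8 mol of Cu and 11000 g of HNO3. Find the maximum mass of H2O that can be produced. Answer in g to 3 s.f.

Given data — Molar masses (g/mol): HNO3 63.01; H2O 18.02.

n(Cu) = 91.80 mol
n(HNO3) = 11000 / 63.01 = 174.6 mol
n/ν → Cu: 30.60, HNO3: 21.83; HNO3 is limiting.
n(H2O) = (4/8) × 174.6 = 87.30 mol
mass = 87.30 × 18.02 = 1573 g

1570 g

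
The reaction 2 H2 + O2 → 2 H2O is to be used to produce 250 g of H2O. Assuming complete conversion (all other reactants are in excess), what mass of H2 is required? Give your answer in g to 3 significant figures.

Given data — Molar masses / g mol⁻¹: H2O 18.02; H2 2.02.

28.0 g

n(H2O) = 250 / 18.02 = 13.87 mol
n(H2) = (2/2) × 13.87 = 13.87 mol
mass = 13.87 × 2.02 = 28.02 g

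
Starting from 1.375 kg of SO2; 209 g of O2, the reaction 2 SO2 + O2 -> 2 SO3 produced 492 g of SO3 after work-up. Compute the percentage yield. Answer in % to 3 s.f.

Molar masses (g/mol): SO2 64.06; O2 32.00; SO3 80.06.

n(SO2) = 1.375×1000 / 64.06 = 21.46 mol
n(O2) = 209.0 / 32.00 = 6.531 mol
n/ν for SO2 = 21.46/2 = 10.73
n/ν for O2 = 6.531/1 = 6.531
Smallest n/ν is O2 → limiting reagent.
theoretical n(SO3) = (2/1) × 6.531 = 13.06 mol → 1046 g
% yield = 492 / 1046 × 100 = 47.04 %

47.0 %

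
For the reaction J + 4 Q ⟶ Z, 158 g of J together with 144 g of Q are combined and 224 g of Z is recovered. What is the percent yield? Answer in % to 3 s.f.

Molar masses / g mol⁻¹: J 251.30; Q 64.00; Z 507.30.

78.5 %

n(J) = 158.0 / 251.30 = 0.6287 mol
n(Q) = 144.0 / 64.00 = 2.250 mol
n/ν → J: 0.6287, Q: 0.5625; Q is limiting.
theoretical n(Z) = (1/4) × 2.250 = 0.5625 mol → 285.4 g
% yield = 224 / 285.4 × 100 = 78.49 %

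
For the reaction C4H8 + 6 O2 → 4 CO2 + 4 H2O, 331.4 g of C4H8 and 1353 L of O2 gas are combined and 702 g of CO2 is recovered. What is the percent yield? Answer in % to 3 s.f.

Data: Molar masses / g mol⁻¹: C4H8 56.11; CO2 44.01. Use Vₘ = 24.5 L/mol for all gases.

67.5 %

n(C4H8) = 331.4 / 56.11 = 5.906 mol
n(O2) = 1353 / 24.5 = 55.22 mol
n/ν → C4H8: 5.906, O2: 9.203; C4H8 is limiting.
theoretical n(CO2) = (4/1) × 5.906 = 23.62 mol → 1040 g
% yield = 702 / 1040 × 100 = 67.50 %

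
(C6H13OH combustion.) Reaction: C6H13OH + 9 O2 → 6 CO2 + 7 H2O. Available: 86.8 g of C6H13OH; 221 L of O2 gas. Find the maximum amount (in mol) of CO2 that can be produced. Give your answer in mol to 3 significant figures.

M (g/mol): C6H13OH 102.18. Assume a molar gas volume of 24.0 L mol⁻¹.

n(C6H13OH) = 86.80 / 102.18 = 0.8495 mol
n(O2) = 221.0 / 24.0 = 9.208 mol
n/ν for C6H13OH = 0.8495/1 = 0.8495
n/ν for O2 = 9.208/9 = 1.023
Smallest n/ν is C6H13OH → limiting reagent.
n(CO2) = (6/1) × 0.8495 = 5.097 mol

5.10 mol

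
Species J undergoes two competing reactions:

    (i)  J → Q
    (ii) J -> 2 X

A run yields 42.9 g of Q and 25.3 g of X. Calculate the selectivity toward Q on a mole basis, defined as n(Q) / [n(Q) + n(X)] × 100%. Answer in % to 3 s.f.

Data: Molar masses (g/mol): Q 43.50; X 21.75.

n(Q) = 42.9 / 43.50 = 0.9862 mol
n(X) = 25.3 / 21.75 = 1.163 mol
selectivity = 0.9862/(0.9862+1.163) × 100 = 45.89 %

45.9 %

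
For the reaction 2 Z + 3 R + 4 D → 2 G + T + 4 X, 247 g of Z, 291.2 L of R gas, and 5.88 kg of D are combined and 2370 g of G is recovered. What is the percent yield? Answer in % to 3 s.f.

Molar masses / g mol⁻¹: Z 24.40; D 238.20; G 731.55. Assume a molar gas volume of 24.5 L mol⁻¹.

40.9 %

n(Z) = 247.0 / 24.40 = 10.12 mol
n(R) = 291.2 / 24.5 = 11.89 mol
n(D) = 5.880×1000 / 238.20 = 24.69 mol
n/ν → Z: 5.060, R: 3.963, D: 6.173; R is limiting.
theoretical n(G) = (2/3) × 11.89 = 7.927 mol → 5799 g
% yield = 2370 / 5799 × 100 = 40.87 %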